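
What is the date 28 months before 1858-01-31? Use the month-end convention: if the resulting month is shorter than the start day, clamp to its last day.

September 30, 1855

Subtracting 28 months from January 31, 1858.
month 1 − 28 = -27, which is month 9 of year 1855 → September 1855.
September 1855 has only 30 days and the start was day 31, so the date clamps to September 30, 1855.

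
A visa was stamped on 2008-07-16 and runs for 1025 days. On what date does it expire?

Counting forward 1025 days from July 16, 2008.
July has 31 days, so 31 − 16 = 15 days remain after July 16, 2008; 1025 − 15 = 1010 left.
August 2008 has 31 days: 1010 − 31 = 979 left.
September 2008 has 30 days: 979 − 30 = 949 left.
October 2008 has 31 days: 949 − 31 = 918 left.
November 2008 has 30 days: 918 − 30 = 888 left.
December 2008 has 31 days: 888 − 31 = 857 left.
January 2009 has 31 days: 857 − 31 = 826 left.
February 2009 has 28 days (2009 is not a leap year): 826 − 28 = 798 left.
March 2009 has 31 days: 798 − 31 = 767 left.
April 2009 has 30 days: 767 − 30 = 737 left.
May 2009 has 31 days: 737 − 31 = 706 left.
June 2009 has 30 days: 706 − 30 = 676 left.
July 2009 has 31 days: 676 − 31 = 645 left.
August 2009 has 31 days: 645 − 31 = 614 left.
September 2009 has 30 days: 614 − 30 = 584 left.
October 2009 has 31 days: 584 − 31 = 553 left.
November 2009 has 30 days: 553 − 30 = 523 left.
December 2009 has 31 days: 523 − 31 = 492 left.
January 2010 has 31 days: 492 − 31 = 461 left.
February 2010 has 28 days (2010 is not a leap year): 461 − 28 = 433 left.
March 2010 has 31 days: 433 − 31 = 402 left.
April 2010 has 30 days: 402 − 30 = 372 left.
May 2010 has 31 days: 372 − 31 = 341 left.
June 2010 has 30 days: 341 − 30 = 311 left.
July 2010 has 31 days: 311 − 31 = 280 left.
August 2010 has 31 days: 280 − 31 = 249 left.
September 2010 has 30 days: 249 − 30 = 219 left.
October 2010 has 31 days: 219 − 31 = 188 left.
November 2010 has 30 days: 188 − 30 = 158 left.
December 2010 has 31 days: 158 − 31 = 127 left.
January 2011 has 31 days: 127 − 31 = 96 left.
February 2011 has 28 days (2011 is not a leap year): 96 − 28 = 68 left.
March 2011 has 31 days: 68 − 31 = 37 left.
April 2011 has 30 days: 37 − 30 = 7 left.
7 days into May 2011 → May 7, 2011.

May 7, 2011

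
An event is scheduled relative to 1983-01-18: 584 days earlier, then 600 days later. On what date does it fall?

February 3, 1983

Going back 584 days from January 18, 1983:
Going back 18 days from January 18, 1983 reaches the end of the previous month; 584 − 18 = 566 left.
December 1982 has 31 days: 566 − 31 = 535 left.
November 1982 has 30 days: 535 − 30 = 505 left.
October 1982 has 31 days: 505 − 31 = 474 left.
September 1982 has 30 days: 474 − 30 = 444 left.
August 1982 has 31 days: 444 − 31 = 413 left.
July 1982 has 31 days: 413 − 31 = 382 left.
June 1982 has 30 days: 382 − 30 = 352 left.
May 1982 has 31 days: 352 − 31 = 321 left.
April 1982 has 30 days: 321 − 30 = 291 left.
March 1982 has 31 days: 291 − 31 = 260 left.
February 1982 has 28 days (1982 is not a leap year): 260 − 28 = 232 left.
January 1982 has 31 days: 232 − 31 = 201 left.
December 1981 has 31 days: 201 − 31 = 170 left.
November 1981 has 30 days: 170 − 30 = 140 left.
October 1981 has 31 days: 140 − 31 = 109 left.
September 1981 has 30 days: 109 − 30 = 79 left.
August 1981 has 31 days: 79 − 31 = 48 left.
July 1981 has 31 days: 48 − 31 = 17 left.
June 1981 has 30 days; 30 − 17 = 13 → June 13, 1981.
Counting forward 600 days from June 13, 1981:
June has 30 days, so 30 − 13 = 17 days remain after June 13, 1981; 600 − 17 = 583 left.
July 1981 has 31 days: 583 − 31 = 552 left.
August 1981 has 31 days: 552 − 31 = 521 left.
September 1981 has 30 days: 521 − 30 = 491 left.
October 1981 has 31 days: 491 − 31 = 460 left.
November 1981 has 30 days: 460 − 30 = 430 left.
December 1981 has 31 days: 430 − 31 = 399 left.
January 1982 has 31 days: 399 − 31 = 368 left.
February 1982 has 28 days (1982 is not a leap year): 368 − 28 = 340 left.
March 1982 has 31 days: 340 − 31 = 309 left.
April 1982 has 30 days: 309 − 30 = 279 left.
May 1982 has 31 days: 279 − 31 = 248 left.
June 1982 has 30 days: 248 − 30 = 218 left.
July 1982 has 31 days: 218 − 31 = 187 left.
August 1982 has 31 days: 187 − 31 = 156 left.
September 1982 has 30 days: 156 − 30 = 126 left.
October 1982 has 31 days: 126 − 31 = 95 left.
November 1982 has 30 days: 95 − 30 = 65 left.
December 1982 has 31 days: 65 − 31 = 34 left.
January 1983 has 31 days: 34 − 31 = 3 left.
3 days into February 1983 → February 3, 1983.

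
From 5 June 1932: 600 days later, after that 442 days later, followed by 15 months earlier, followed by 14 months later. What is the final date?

Counting forward 600 days from June 5, 1932:
June has 30 days, so 30 − 5 = 25 days remain after June 5, 1932; 600 − 25 = 575 left.
July 1932 has 31 days: 575 − 31 = 544 left.
August 1932 has 31 days: 544 − 31 = 513 left.
September 1932 has 30 days: 513 − 30 = 483 left.
October 1932 has 31 days: 483 − 31 = 452 left.
November 1932 has 30 days: 452 − 30 = 422 left.
December 1932 has 31 days: 422 − 31 = 391 left.
January 1933 has 31 days: 391 − 31 = 360 left.
February 1933 has 28 days (1933 is not a leap year): 360 − 28 = 332 left.
March 1933 has 31 days: 332 − 31 = 301 left.
April 1933 has 30 days: 301 − 30 = 271 left.
May 1933 has 31 days: 271 − 31 = 240 left.
June 1933 has 30 days: 240 − 30 = 210 left.
July 1933 has 31 days: 210 − 31 = 179 left.
August 1933 has 31 days: 179 − 31 = 148 left.
September 1933 has 30 days: 148 − 30 = 118 left.
October 1933 has 31 days: 118 − 31 = 87 left.
November 1933 has 30 days: 87 − 30 = 57 left.
December 1933 has 31 days: 57 − 31 = 26 left.
26 days into January 1934 → January 26, 1934.
Adding 442 days from January 26, 1934:
January has 31 days, so 31 − 26 = 5 days remain after January 26, 1934; 442 − 5 = 437 left.
February 1934 has 28 days (1934 is not a leap year): 437 − 28 = 409 left.
March 1934 has 31 days: 409 − 31 = 378 left.
April 1934 has 30 days: 378 − 30 = 348 left.
May 1934 has 31 days: 348 − 31 = 317 left.
June 1934 has 30 days: 317 − 30 = 287 left.
July 1934 has 31 days: 287 − 31 = 256 left.
August 1934 has 31 days: 256 − 31 = 225 left.
September 1934 has 30 days: 225 − 30 = 195 left.
October 1934 has 31 days: 195 − 31 = 164 left.
November 1934 has 30 days: 164 − 30 = 134 left.
December 1934 has 31 days: 134 − 31 = 103 left.
January 1935 has 31 days: 103 − 31 = 72 left.
February 1935 has 28 days (1935 is not a leap year): 72 − 28 = 44 left.
March 1935 has 31 days: 44 − 31 = 13 left.
13 days into April 1935 → April 13, 1935.
Subtracting 15 months from April 13, 1935:
month 4 − 15 = -11, which is month 1 of year 1934 → January 1934.
Day 13 is valid in January, giving January 13, 1934.
Counting forward 14 months from January 13, 1934:
month 1 + 14 = 15, which is month 3 of year 1935 → March 1935.
Day 13 is valid in March, giving March 13, 1935.

March 13, 1935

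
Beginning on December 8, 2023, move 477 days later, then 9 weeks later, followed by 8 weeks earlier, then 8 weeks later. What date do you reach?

May 31, 2025

Advancing 477 days from December 8, 2023:
December has 31 days, so 31 − 8 = 23 days remain after December 8, 2023; 477 − 23 = 454 left.
January 2024 has 31 days: 454 − 31 = 423 left.
February 2024 has 29 days (2024 is a leap year): 423 − 29 = 394 left.
March 2024 has 31 days: 394 − 31 = 363 left.
April 2024 has 30 days: 363 − 30 = 333 left.
May 2024 has 31 days: 333 − 31 = 302 left.
June 2024 has 30 days: 302 − 30 = 272 left.
July 2024 has 31 days: 272 − 31 = 241 left.
August 2024 has 31 days: 241 − 31 = 210 left.
September 2024 has 30 days: 210 − 30 = 180 left.
October 2024 has 31 days: 180 − 31 = 149 left.
November 2024 has 30 days: 149 − 30 = 119 left.
December 2024 has 31 days: 119 − 31 = 88 left.
January 2025 has 31 days: 88 − 31 = 57 left.
February 2025 has 28 days (2025 is not a leap year): 57 − 28 = 29 left.
29 days into March 2025 → March 29, 2025.
Counting forward 9 weeks (= 63 days) from March 29, 2025:
March has 31 days, so 31 − 29 = 2 days remain after March 29, 2025; 63 − 2 = 61 left.
April 2025 has 30 days: 61 − 30 = 31 left.
31 days into May 2025 → May 31, 2025.
Going back 8 weeks (= 56 days) from May 31, 2025:
Going back 31 days from May 31, 2025 reaches the end of the previous month; 56 − 31 = 25 left.
April 2025 has 30 days; 30 − 25 = 5 → April 5, 2025.
Adding 8 weeks (= 56 days) from April 5, 2025:
April has 30 days, so 30 − 5 = 25 days remain after April 5, 2025; 56 − 25 = 31 left.
31 days into May 2025 → May 31, 2025.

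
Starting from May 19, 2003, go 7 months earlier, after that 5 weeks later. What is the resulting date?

November 23, 2002

Counting back 7 months from May 19, 2003:
month 5 − 7 = -2, which is month 10 of year 2002 → October 2002.
Day 19 is valid in October, giving October 19, 2002.
Counting forward 5 weeks (= 35 days) from October 19, 2002:
October has 31 days, so 31 − 19 = 12 days remain after October 19, 2002; 35 − 12 = 23 left.
23 days into November 2002 → November 23, 2002.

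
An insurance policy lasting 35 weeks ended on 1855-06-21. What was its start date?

October 19, 1854

Going back 35 weeks = 245 days from June 21, 1855.
Going back 21 days from June 21, 1855 reaches the end of the previous month; 245 − 21 = 224 left.
May 1855 has 31 days: 224 − 31 = 193 left.
April 1855 has 30 days: 193 − 30 = 163 left.
March 1855 has 31 days: 163 − 31 = 132 left.
February 1855 has 28 days (1855 is not a leap year): 132 − 28 = 104 left.
January 1855 has 31 days: 104 − 31 = 73 left.
December 1854 has 31 days: 73 − 31 = 42 left.
November 1854 has 30 days: 42 − 30 = 12 left.
October 1854 has 31 days; 31 − 12 = 19 → October 19, 1854.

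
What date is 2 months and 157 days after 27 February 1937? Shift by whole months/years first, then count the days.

Advancing 2 months and 157 days from February 27, 1937: first the month/year part, then the days.
month 2 + 2 = 4 → April 1937.
Day 27 is valid in April, giving April 27, 1937.
Now add 157 days from April 27, 1937.
April has 30 days, so 30 − 27 = 3 days remain after April 27, 1937; 157 − 3 = 154 left.
May 1937 has 31 days: 154 − 31 = 123 left.
June 1937 has 30 days: 123 − 30 = 93 left.
July 1937 has 31 days: 93 − 31 = 62 left.
August 1937 has 31 days: 62 − 31 = 31 left.
September 1937 has 30 days: 31 − 30 = 1 left.
1 day into October 1937 → October 1, 1937.

October 1, 1937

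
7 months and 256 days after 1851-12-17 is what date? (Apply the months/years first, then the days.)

March 30, 1853

Advancing 7 months and 256 days from December 17, 1851: first the month/year part, then the days.
month 12 + 7 = 19, which is month 7 of year 1852 → July 1852.
Day 17 is valid in July, giving July 17, 1852.
Now add 256 days from July 17, 1852.
July has 31 days, so 31 − 17 = 14 days remain after July 17, 1852; 256 − 14 = 242 left.
August 1852 has 31 days: 242 − 31 = 211 left.
September 1852 has 30 days: 211 − 30 = 181 left.
October 1852 has 31 days: 181 − 31 = 150 left.
November 1852 has 30 days: 150 − 30 = 120 left.
December 1852 has 31 days: 120 − 31 = 89 left.
January 1853 has 31 days: 89 − 31 = 58 left.
February 1853 has 28 days (1853 is not a leap year): 58 − 28 = 30 left.
30 days into March 1853 → March 30, 1853.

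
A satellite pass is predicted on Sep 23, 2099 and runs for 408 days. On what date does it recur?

November 5, 2100

Adding 408 days from September 23, 2099.
September has 30 days, so 30 − 23 = 7 days remain after September 23, 2099; 408 − 7 = 401 left.
October 2099 has 31 days: 401 − 31 = 370 left.
November 2099 has 30 days: 370 − 30 = 340 left.
December 2099 has 31 days: 340 − 31 = 309 left.
January 2100 has 31 days: 309 − 31 = 278 left.
February 2100 has 28 days (2100 is not a leap year (divisible by 100 but not 400)): 278 − 28 = 250 left.
March 2100 has 31 days: 250 − 31 = 219 left.
April 2100 has 30 days: 219 − 30 = 189 left.
May 2100 has 31 days: 189 − 31 = 158 left.
June 2100 has 30 days: 158 − 30 = 128 left.
July 2100 has 31 days: 128 − 31 = 97 left.
August 2100 has 31 days: 97 − 31 = 66 left.
September 2100 has 30 days: 66 − 30 = 36 left.
October 2100 has 31 days: 36 − 31 = 5 left.
5 days into November 2100 → November 5, 2100.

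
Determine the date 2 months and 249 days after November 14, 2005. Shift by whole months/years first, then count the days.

September 20, 2006

Advancing 2 months and 249 days from November 14, 2005: first the month/year part, then the days.
month 11 + 2 = 13, which is month 1 of year 2006 → January 2006.
Day 14 is valid in January, giving January 14, 2006.
Now add 249 days from January 14, 2006.
January has 31 days, so 31 − 14 = 17 days remain after January 14, 2006; 249 − 17 = 232 left.
February 2006 has 28 days (2006 is not a leap year): 232 − 28 = 204 left.
March 2006 has 31 days: 204 − 31 = 173 left.
April 2006 has 30 days: 173 − 30 = 143 left.
May 2006 has 31 days: 143 − 31 = 112 left.
June 2006 has 30 days: 112 − 30 = 82 left.
July 2006 has 31 days: 82 − 31 = 51 left.
August 2006 has 31 days: 51 − 31 = 20 left.
20 days into September 2006 → September 20, 2006.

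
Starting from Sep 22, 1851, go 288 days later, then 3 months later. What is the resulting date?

Counting forward 288 days from September 22, 1851:
September has 30 days, so 30 − 22 = 8 days remain after September 22, 1851; 288 − 8 = 280 left.
October 1851 has 31 days: 280 − 31 = 249 left.
November 1851 has 30 days: 249 − 30 = 219 left.
December 1851 has 31 days: 219 − 31 = 188 left.
January 1852 has 31 days: 188 − 31 = 157 left.
February 1852 has 29 days (1852 is a leap year): 157 − 29 = 128 left.
March 1852 has 31 days: 128 − 31 = 97 left.
April 1852 has 30 days: 97 − 30 = 67 left.
May 1852 has 31 days: 67 − 31 = 36 left.
June 1852 has 30 days: 36 − 30 = 6 left.
6 days into July 1852 → July 6, 1852.
Advancing 3 months from July 6, 1852:
month 7 + 3 = 10 → October 1852.
Day 6 is valid in October, giving October 6, 1852.

October 6, 1852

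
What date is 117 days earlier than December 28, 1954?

Going back 117 days from December 28, 1954.
Going back 28 days from December 28, 1954 reaches the end of the previous month; 117 − 28 = 89 left.
November 1954 has 30 days: 89 − 30 = 59 left.
October 1954 has 31 days: 59 − 31 = 28 left.
September 1954 has 30 days; 30 − 28 = 2 → September 2, 1954.

September 2, 1954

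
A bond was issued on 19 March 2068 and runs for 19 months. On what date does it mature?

Adding 19 months from March 19, 2068.
month 3 + 19 = 22, which is month 10 of year 2069 → October 2069.
Day 19 is valid in October, giving October 19, 2069.

October 19, 2069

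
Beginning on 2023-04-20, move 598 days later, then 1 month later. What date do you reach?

Counting forward 598 days from April 20, 2023:
April has 30 days, so 30 − 20 = 10 days remain after April 20, 2023; 598 − 10 = 588 left.
May 2023 has 31 days: 588 − 31 = 557 left.
June 2023 has 30 days: 557 − 30 = 527 left.
July 2023 has 31 days: 527 − 31 = 496 left.
August 2023 has 31 days: 496 − 31 = 465 left.
September 2023 has 30 days: 465 − 30 = 435 left.
October 2023 has 31 days: 435 − 31 = 404 left.
November 2023 has 30 days: 404 − 30 = 374 left.
December 2023 has 31 days: 374 − 31 = 343 left.
January 2024 has 31 days: 343 − 31 = 312 left.
February 2024 has 29 days (2024 is a leap year): 312 − 29 = 283 left.
March 2024 has 31 days: 283 − 31 = 252 left.
April 2024 has 30 days: 252 − 30 = 222 left.
May 2024 has 31 days: 222 − 31 = 191 left.
June 2024 has 30 days: 191 − 30 = 161 left.
July 2024 has 31 days: 161 − 31 = 130 left.
August 2024 has 31 days: 130 − 31 = 99 left.
September 2024 has 30 days: 99 − 30 = 69 left.
October 2024 has 31 days: 69 − 31 = 38 left.
November 2024 has 30 days: 38 − 30 = 8 left.
8 days into December 2024 → December 8, 2024.
Counting forward 1 month from December 8, 2024:
month 12 + 1 = 13, which is month 1 of year 2025 → January 2025.
Day 8 is valid in January, giving January 8, 2025.

January 8, 2025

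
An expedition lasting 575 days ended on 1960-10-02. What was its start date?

March 7, 1959

Going back 575 days from October 2, 1960.
Going back 2 days from October 2, 1960 reaches the end of the previous month; 575 − 2 = 573 left.
September 1960 has 30 days: 573 − 30 = 543 left.
August 1960 has 31 days: 543 − 31 = 512 left.
July 1960 has 31 days: 512 − 31 = 481 left.
June 1960 has 30 days: 481 − 30 = 451 left.
May 1960 has 31 days: 451 − 31 = 420 left.
April 1960 has 30 days: 420 − 30 = 390 left.
March 1960 has 31 days: 390 − 31 = 359 left.
February 1960 has 29 days (1960 is a leap year): 359 − 29 = 330 left.
January 1960 has 31 days: 330 − 31 = 299 left.
December 1959 has 31 days: 299 − 31 = 268 left.
November 1959 has 30 days: 268 − 30 = 238 left.
October 1959 has 31 days: 238 − 31 = 207 left.
September 1959 has 30 days: 207 − 30 = 177 left.
August 1959 has 31 days: 177 − 31 = 146 left.
July 1959 has 31 days: 146 − 31 = 115 left.
June 1959 has 30 days: 115 − 30 = 85 left.
May 1959 has 31 days: 85 − 31 = 54 left.
April 1959 has 30 days: 54 − 30 = 24 left.
March 1959 has 31 days; 31 − 24 = 7 → March 7, 1959.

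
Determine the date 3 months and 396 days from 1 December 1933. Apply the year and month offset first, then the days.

April 1, 1935

Counting forward 3 months and 396 days from December 1, 1933: first the month/year part, then the days.
month 12 + 3 = 15, which is month 3 of year 1934 → March 1934.
Day 1 is valid in March, giving March 1, 1934.
Now add 396 days from March 1, 1934.
March has 31 days, so 31 − 1 = 30 days remain after March 1, 1934; 396 − 30 = 366 left.
April 1934 has 30 days: 366 − 30 = 336 left.
May 1934 has 31 days: 336 − 31 = 305 left.
June 1934 has 30 days: 305 − 30 = 275 left.
July 1934 has 31 days: 275 − 31 = 244 left.
August 1934 has 31 days: 244 − 31 = 213 left.
September 1934 has 30 days: 213 − 30 = 183 left.
October 1934 has 31 days: 183 − 31 = 152 left.
November 1934 has 30 days: 152 − 30 = 122 left.
December 1934 has 31 days: 122 − 31 = 91 left.
January 1935 has 31 days: 91 − 31 = 60 left.
February 1935 has 28 days (1935 is not a leap year): 60 − 28 = 32 left.
March 1935 has 31 days: 32 − 31 = 1 left.
1 day into April 1935 → April 1, 1935.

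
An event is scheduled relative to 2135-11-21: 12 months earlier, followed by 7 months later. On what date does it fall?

June 21, 2135

Subtracting 12 months from November 21, 2135:
month 11 − 12 = -1, which is month 11 of year 2134 → November 2134.
Day 21 is valid in November, giving November 21, 2134.
Advancing 7 months from November 21, 2134:
month 11 + 7 = 18, which is month 6 of year 2135 → June 2135.
Day 21 is valid in June, giving June 21, 2135.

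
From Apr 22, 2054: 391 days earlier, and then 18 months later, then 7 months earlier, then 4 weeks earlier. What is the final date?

Going back 391 days from April 22, 2054:
Going back 22 days from April 22, 2054 reaches the end of the previous month; 391 − 22 = 369 left.
March 2054 has 31 days: 369 − 31 = 338 left.
February 2054 has 28 days (2054 is not a leap year): 338 − 28 = 310 left.
January 2054 has 31 days: 310 − 31 = 279 left.
December 2053 has 31 days: 279 − 31 = 248 left.
November 2053 has 30 days: 248 − 30 = 218 left.
October 2053 has 31 days: 218 − 31 = 187 left.
September 2053 has 30 days: 187 − 30 = 157 left.
August 2053 has 31 days: 157 − 31 = 126 left.
July 2053 has 31 days: 126 − 31 = 95 left.
June 2053 has 30 days: 95 − 30 = 65 left.
May 2053 has 31 days: 65 − 31 = 34 left.
April 2053 has 30 days: 34 − 30 = 4 left.
March 2053 has 31 days; 31 − 4 = 27 → March 27, 2053.
Adding 18 months from March 27, 2053:
month 3 + 18 = 21, which is month 9 of year 2054 → September 2054.
Day 27 is valid in September, giving September 27, 2054.
Counting back 7 months from September 27, 2054:
month 9 − 7 = 2 → February 2054.
Day 27 is valid in February, giving February 27, 2054.
Subtracting 4 weeks (= 28 days) from February 27, 2054:
Going back 27 days from February 27, 2054 reaches the end of the previous month; 28 − 27 = 1 left.
January 2054 has 31 days; 31 − 1 = 30 → January 30, 2054.

January 30, 2054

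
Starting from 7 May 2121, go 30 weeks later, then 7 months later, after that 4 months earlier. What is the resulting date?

March 3, 2122

Adding 30 weeks (= 210 days) from May 7, 2121:
May has 31 days, so 31 − 7 = 24 days remain after May 7, 2121; 210 − 24 = 186 left.
June 2121 has 30 days: 186 − 30 = 156 left.
July 2121 has 31 days: 156 − 31 = 125 left.
August 2121 has 31 days: 125 − 31 = 94 left.
September 2121 has 30 days: 94 − 30 = 64 left.
October 2121 has 31 days: 64 − 31 = 33 left.
November 2121 has 30 days: 33 − 30 = 3 left.
3 days into December 2121 → December 3, 2121.
Counting forward 7 months from December 3, 2121:
month 12 + 7 = 19, which is month 7 of year 2122 → July 2122.
Day 3 is valid in July, giving July 3, 2122.
Going back 4 months from July 3, 2122:
month 7 − 4 = 3 → March 2122.
Day 3 is valid in March, giving March 3, 2122.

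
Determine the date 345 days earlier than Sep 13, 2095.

Going back 345 days from September 13, 2095.
Going back 13 days from September 13, 2095 reaches the end of the previous month; 345 − 13 = 332 left.
August 2095 has 31 days: 332 − 31 = 301 left.
July 2095 has 31 days: 301 − 31 = 270 left.
June 2095 has 30 days: 270 − 30 = 240 left.
May 2095 has 31 days: 240 − 31 = 209 left.
April 2095 has 30 days: 209 − 30 = 179 left.
March 2095 has 31 days: 179 − 31 = 148 left.
February 2095 has 28 days (2095 is not a leap year): 148 − 28 = 120 left.
January 2095 has 31 days: 120 − 31 = 89 left.
December 2094 has 31 days: 89 − 31 = 58 left.
November 2094 has 30 days: 58 − 30 = 28 left.
October 2094 has 31 days; 31 − 28 = 3 → October 3, 2094.

October 3, 2094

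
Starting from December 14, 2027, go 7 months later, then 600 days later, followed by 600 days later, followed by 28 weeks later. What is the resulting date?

May 10, 2032

Counting forward 7 months from December 14, 2027:
month 12 + 7 = 19, which is month 7 of year 2028 → July 2028.
Day 14 is valid in July, giving July 14, 2028.
Advancing 600 days from July 14, 2028:
July has 31 days, so 31 − 14 = 17 days remain after July 14, 2028; 600 − 17 = 583 left.
August 2028 has 31 days: 583 − 31 = 552 left.
September 2028 has 30 days: 552 − 30 = 522 left.
October 2028 has 31 days: 522 − 31 = 491 left.
November 2028 has 30 days: 491 − 30 = 461 left.
December 2028 has 31 days: 461 − 31 = 430 left.
January 2029 has 31 days: 430 − 31 = 399 left.
February 2029 has 28 days (2029 is not a leap year): 399 − 28 = 371 left.
March 2029 has 31 days: 371 − 31 = 340 left.
April 2029 has 30 days: 340 − 30 = 310 left.
May 2029 has 31 days: 310 − 31 = 279 left.
June 2029 has 30 days: 279 − 30 = 249 left.
July 2029 has 31 days: 249 − 31 = 218 left.
August 2029 has 31 days: 218 − 31 = 187 left.
September 2029 has 30 days: 187 − 30 = 157 left.
October 2029 has 31 days: 157 − 31 = 126 left.
November 2029 has 30 days: 126 − 30 = 96 left.
December 2029 has 31 days: 96 − 31 = 65 left.
January 2030 has 31 days: 65 − 31 = 34 left.
February 2030 has 28 days (2030 is not a leap year): 34 − 28 = 6 left.
6 days into March 2030 → March 6, 2030.
Adding 600 days from March 6, 2030:
March has 31 days, so 31 − 6 = 25 days remain after March 6, 2030; 600 − 25 = 575 left.
April 2030 has 30 days: 575 − 30 = 545 left.
May 2030 has 31 days: 545 − 31 = 514 left.
June 2030 has 30 days: 514 − 30 = 484 left.
July 2030 has 31 days: 484 − 31 = 453 left.
August 2030 has 31 days: 453 − 31 = 422 left.
September 2030 has 30 days: 422 − 30 = 392 left.
October 2030 has 31 days: 392 − 31 = 361 left.
November 2030 has 30 days: 361 − 30 = 331 left.
December 2030 has 31 days: 331 − 31 = 300 left.
January 2031 has 31 days: 300 − 31 = 269 left.
February 2031 has 28 days (2031 is not a leap year): 269 − 28 = 241 left.
March 2031 has 31 days: 241 − 31 = 210 left.
April 2031 has 30 days: 210 − 30 = 180 left.
May 2031 has 31 days: 180 − 31 = 149 left.
June 2031 has 30 days: 149 − 30 = 119 left.
July 2031 has 31 days: 119 − 31 = 88 left.
August 2031 has 31 days: 88 − 31 = 57 left.
September 2031 has 30 days: 57 − 30 = 27 left.
27 days into October 2031 → October 27, 2031.
Advancing 28 weeks (= 196 days) from October 27, 2031:
October has 31 days, so 31 − 27 = 4 days remain after October 27, 2031; 196 − 4 = 192 left.
November 2031 has 30 days: 192 − 30 = 162 left.
December 2031 has 31 days: 162 − 31 = 131 left.
January 2032 has 31 days: 131 − 31 = 100 left.
February 2032 has 29 days (2032 is a leap year): 100 − 29 = 71 left.
March 2032 has 31 days: 71 − 31 = 40 left.
April 2032 has 30 days: 40 − 30 = 10 left.
10 days into May 2032 → May 10, 2032.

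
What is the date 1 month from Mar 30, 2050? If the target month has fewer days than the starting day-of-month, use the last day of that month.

April 30, 2050

Counting forward 1 month from March 30, 2050.
month 3 + 1 = 4 → April 2050.
Day 30 is valid in April, giving April 30, 2050.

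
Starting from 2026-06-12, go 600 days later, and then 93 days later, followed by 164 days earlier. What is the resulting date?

November 23, 2027

Counting forward 600 days from June 12, 2026:
June has 30 days, so 30 − 12 = 18 days remain after June 12, 2026; 600 − 18 = 582 left.
July 2026 has 31 days: 582 − 31 = 551 left.
August 2026 has 31 days: 551 − 31 = 520 left.
September 2026 has 30 days: 520 − 30 = 490 left.
October 2026 has 31 days: 490 − 31 = 459 left.
November 2026 has 30 days: 459 − 30 = 429 left.
December 2026 has 31 days: 429 − 31 = 398 left.
January 2027 has 31 days: 398 − 31 = 367 left.
February 2027 has 28 days (2027 is not a leap year): 367 − 28 = 339 left.
March 2027 has 31 days: 339 − 31 = 308 left.
April 2027 has 30 days: 308 − 30 = 278 left.
May 2027 has 31 days: 278 − 31 = 247 left.
June 2027 has 30 days: 247 − 30 = 217 left.
July 2027 has 31 days: 217 − 31 = 186 left.
August 2027 has 31 days: 186 − 31 = 155 left.
September 2027 has 30 days: 155 − 30 = 125 left.
October 2027 has 31 days: 125 − 31 = 94 left.
November 2027 has 30 days: 94 − 30 = 64 left.
December 2027 has 31 days: 64 − 31 = 33 left.
January 2028 has 31 days: 33 − 31 = 2 left.
2 days into February 2028 → February 2, 2028.
Counting forward 93 days from February 2, 2028:
February has 29 days, so 29 − 2 = 27 days remain after February 2, 2028; 93 − 27 = 66 left.
March 2028 has 31 days: 66 − 31 = 35 left.
April 2028 has 30 days: 35 − 30 = 5 left.
5 days into May 2028 → May 5, 2028.
Subtracting 164 days from May 5, 2028:
Going back 5 days from May 5, 2028 reaches the end of the previous month; 164 − 5 = 159 left.
April 2028 has 30 days: 159 − 30 = 129 left.
March 2028 has 31 days: 129 − 31 = 98 left.
February 2028 has 29 days (2028 is a leap year): 98 − 29 = 69 left.
January 2028 has 31 days: 69 − 31 = 38 left.
December 2027 has 31 days: 38 − 31 = 7 left.
November 2027 has 30 days; 30 − 7 = 23 → November 23, 2027.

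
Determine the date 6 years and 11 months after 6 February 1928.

Advancing 6 years and 11 months from February 6, 1928.
+6 years → 1934; month 2 + 11 = 13, which is month 1 of year 1935 → January 1935.
Day 6 is valid in January, giving January 6, 1935.

January 6, 1935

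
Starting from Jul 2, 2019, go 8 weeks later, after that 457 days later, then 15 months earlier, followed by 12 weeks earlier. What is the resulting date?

Advancing 8 weeks (= 56 days) from July 2, 2019:
July has 31 days, so 31 − 2 = 29 days remain after July 2, 2019; 56 − 29 = 27 left.
27 days into August 2019 → August 27, 2019.
Counting forward 457 days from August 27, 2019:
August has 31 days, so 31 − 27 = 4 days remain after August 27, 2019; 457 − 4 = 453 left.
September 2019 has 30 days: 453 − 30 = 423 left.
October 2019 has 31 days: 423 − 31 = 392 left.
November 2019 has 30 days: 392 − 30 = 362 left.
December 2019 has 31 days: 362 − 31 = 331 left.
January 2020 has 31 days: 331 − 31 = 300 left.
February 2020 has 29 days (2020 is a leap year): 300 − 29 = 271 left.
March 2020 has 31 days: 271 − 31 = 240 left.
April 2020 has 30 days: 240 − 30 = 210 left.
May 2020 has 31 days: 210 − 31 = 179 left.
June 2020 has 30 days: 179 − 30 = 149 left.
July 2020 has 31 days: 149 − 31 = 118 left.
August 2020 has 31 days: 118 − 31 = 87 left.
September 2020 has 30 days: 87 − 30 = 57 left.
October 2020 has 31 days: 57 − 31 = 26 left.
26 days into November 2020 → November 26, 2020.
Subtracting 15 months from November 26, 2020:
month 11 − 15 = -4, which is month 8 of year 2019 → August 2019.
Day 26 is valid in August, giving August 26, 2019.
Counting back 12 weeks (= 84 days) from August 26, 2019:
Going back 26 days from August 26, 2019 reaches the end of the previous month; 84 − 26 = 58 left.
July 2019 has 31 days: 58 − 31 = 27 left.
June 2019 has 30 days; 30 − 27 = 3 → June 3, 2019.

June 3, 2019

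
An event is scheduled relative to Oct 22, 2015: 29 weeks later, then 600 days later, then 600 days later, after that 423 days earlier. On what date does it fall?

Adding 29 weeks (= 203 days) from October 22, 2015:
October has 31 days, so 31 − 22 = 9 days remain after October 22, 2015; 203 − 9 = 194 left.
November 2015 has 30 days: 194 − 30 = 164 left.
December 2015 has 31 days: 164 − 31 = 133 left.
January 2016 has 31 days: 133 − 31 = 102 left.
February 2016 has 29 days (2016 is a leap year): 102 − 29 = 73 left.
March 2016 has 31 days: 73 − 31 = 42 left.
April 2016 has 30 days: 42 − 30 = 12 left.
12 days into May 2016 → May 12, 2016.
Adding 600 days from May 12, 2016:
May has 31 days, so 31 − 12 = 19 days remain after May 12, 2016; 600 − 19 = 581 left.
June 2016 has 30 days: 581 − 30 = 551 left.
July 2016 has 31 days: 551 − 31 = 520 left.
August 2016 has 31 days: 520 − 31 = 489 left.
September 2016 has 30 days: 489 − 30 = 459 left.
October 2016 has 31 days: 459 − 31 = 428 left.
November 2016 has 30 days: 428 − 30 = 398 left.
December 2016 has 31 days: 398 − 31 = 367 left.
January 2017 has 31 days: 367 − 31 = 336 left.
February 2017 has 28 days (2017 is not a leap year): 336 − 28 = 308 left.
March 2017 has 31 days: 308 − 31 = 277 left.
April 2017 has 30 days: 277 − 30 = 247 left.
May 2017 has 31 days: 247 − 31 = 216 left.
June 2017 has 30 days: 216 − 30 = 186 left.
July 2017 has 31 days: 186 − 31 = 155 left.
August 2017 has 31 days: 155 − 31 = 124 left.
September 2017 has 30 days: 124 − 30 = 94 left.
October 2017 has 31 days: 94 − 31 = 63 left.
November 2017 has 30 days: 63 − 30 = 33 left.
December 2017 has 31 days: 33 − 31 = 2 left.
2 days into January 2018 → January 2, 2018.
Adding 600 days from January 2, 2018:
January has 31 days, so 31 − 2 = 29 days remain after January 2, 2018; 600 − 29 = 571 left.
February 2018 has 28 days (2018 is not a leap year): 571 − 28 = 543 left.
March 2018 has 31 days: 543 − 31 = 512 left.
April 2018 has 30 days: 512 − 30 = 482 left.
May 2018 has 31 days: 482 − 31 = 451 left.
June 2018 has 30 days: 451 − 30 = 421 left.
July 2018 has 31 days: 421 − 31 = 390 left.
August 2018 has 31 days: 390 − 31 = 359 left.
September 2018 has 30 days: 359 − 30 = 329 left.
October 2018 has 31 days: 329 − 31 = 298 left.
November 2018 has 30 days: 298 − 30 = 268 left.
December 2018 has 31 days: 268 − 31 = 237 left.
January 2019 has 31 days: 237 − 31 = 206 left.
February 2019 has 28 days (2019 is not a leap year): 206 − 28 = 178 left.
March 2019 has 31 days: 178 − 31 = 147 left.
April 2019 has 30 days: 147 − 30 = 117 left.
May 2019 has 31 days: 117 − 31 = 86 left.
June 2019 has 30 days: 86 − 30 = 56 left.
July 2019 has 31 days: 56 − 31 = 25 left.
25 days into August 2019 → August 25, 2019.
Counting back 423 days from August 25, 2019:
Going back 25 days from August 25, 2019 reaches the end of the previous month; 423 − 25 = 398 left.
July 2019 has 31 days: 398 − 31 = 367 left.
June 2019 has 30 days: 367 − 30 = 337 left.
May 2019 has 31 days: 337 − 31 = 306 left.
April 2019 has 30 days: 306 − 30 = 276 left.
March 2019 has 31 days: 276 − 31 = 245 left.
February 2019 has 28 days (2019 is not a leap year): 245 − 28 = 217 left.
January 2019 has 31 days: 217 − 31 = 186 left.
December 2018 has 31 days: 186 − 31 = 155 left.
November 2018 has 30 days: 155 − 30 = 125 left.
October 2018 has 31 days: 125 − 31 = 94 left.
September 2018 has 30 days: 94 − 30 = 64 left.
August 2018 has 31 days: 64 − 31 = 33 left.
July 2018 has 31 days: 33 − 31 = 2 left.
June 2018 has 30 days; 30 − 2 = 28 → June 28, 2018.

June 28, 2018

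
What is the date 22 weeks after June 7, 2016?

Adding 22 weeks = 154 days from June 7, 2016.
June has 30 days, so 30 − 7 = 23 days remain after June 7, 2016; 154 − 23 = 131 left.
July 2016 has 31 days: 131 − 31 = 100 left.
August 2016 has 31 days: 100 − 31 = 69 left.
September 2016 has 30 days: 69 − 30 = 39 left.
October 2016 has 31 days: 39 − 31 = 8 left.
8 days into November 2016 → November 8, 2016.

November 8, 2016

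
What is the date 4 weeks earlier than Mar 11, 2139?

February 11, 2139

Going back 4 weeks = 28 days from March 11, 2139.
Going back 11 days from March 11, 2139 reaches the end of the previous month; 28 − 11 = 17 left.
February 2139 has 28 days; 28 − 17 = 11 → February 11, 2139.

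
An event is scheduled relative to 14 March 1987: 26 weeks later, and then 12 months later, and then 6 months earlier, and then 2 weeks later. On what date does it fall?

March 26, 1988

Counting forward 26 weeks (= 182 days) from March 14, 1987:
March has 31 days, so 31 − 14 = 17 days remain after March 14, 1987; 182 − 17 = 165 left.
April 1987 has 30 days: 165 − 30 = 135 left.
May 1987 has 31 days: 135 − 31 = 104 left.
June 1987 has 30 days: 104 − 30 = 74 left.
July 1987 has 31 days: 74 − 31 = 43 left.
August 1987 has 31 days: 43 − 31 = 12 left.
12 days into September 1987 → September 12, 1987.
Advancing 12 months from September 12, 1987:
month 9 + 12 = 21, which is month 9 of year 1988 → September 1988.
Day 12 is valid in September, giving September 12, 1988.
Subtracting 6 months from September 12, 1988:
month 9 − 6 = 3 → March 1988.
Day 12 is valid in March, giving March 12, 1988.
Counting forward 2 weeks (= 14 days) from March 12, 1988:
March has 31 days; 12 + 14 = 26, still in March.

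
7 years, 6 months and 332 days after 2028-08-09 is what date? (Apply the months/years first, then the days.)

January 6, 2037

Advancing 7 years, 6 months and 332 days from August 9, 2028: first the month/year part, then the days.
+7 years → 2035; month 8 + 6 = 14, which is month 2 of year 2036 → February 2036.
Day 9 is valid in February, giving February 9, 2036.
Now add 332 days from February 9, 2036.
February has 29 days, so 29 − 9 = 20 days remain after February 9, 2036; 332 − 20 = 312 left.
March 2036 has 31 days: 312 − 31 = 281 left.
April 2036 has 30 days: 281 − 30 = 251 left.
May 2036 has 31 days: 251 − 31 = 220 left.
June 2036 has 30 days: 220 − 30 = 190 left.
July 2036 has 31 days: 190 − 31 = 159 left.
August 2036 has 31 days: 159 − 31 = 128 left.
September 2036 has 30 days: 128 − 30 = 98 left.
October 2036 has 31 days: 98 − 31 = 67 left.
November 2036 has 30 days: 67 − 30 = 37 left.
December 2036 has 31 days: 37 − 31 = 6 left.
6 days into January 2037 → January 6, 2037.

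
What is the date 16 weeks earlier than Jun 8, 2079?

February 16, 2079

Going back 16 weeks = 112 days from June 8, 2079.
Going back 8 days from June 8, 2079 reaches the end of the previous month; 112 − 8 = 104 left.
May 2079 has 31 days: 104 − 31 = 73 left.
April 2079 has 30 days: 73 − 30 = 43 left.
March 2079 has 31 days: 43 − 31 = 12 left.
February 2079 has 28 days; 28 − 12 = 16 → February 16, 2079.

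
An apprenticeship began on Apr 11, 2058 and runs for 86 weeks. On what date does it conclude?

December 4, 2059

Adding 86 weeks = 602 days from April 11, 2058.
April has 30 days, so 30 − 11 = 19 days remain after April 11, 2058; 602 − 19 = 583 left.
May 2058 has 31 days: 583 − 31 = 552 left.
June 2058 has 30 days: 552 − 30 = 522 left.
July 2058 has 31 days: 522 − 31 = 491 left.
August 2058 has 31 days: 491 − 31 = 460 left.
September 2058 has 30 days: 460 − 30 = 430 left.
October 2058 has 31 days: 430 − 31 = 399 left.
November 2058 has 30 days: 399 − 30 = 369 left.
December 2058 has 31 days: 369 − 31 = 338 left.
January 2059 has 31 days: 338 − 31 = 307 left.
February 2059 has 28 days (2059 is not a leap year): 307 − 28 = 279 left.
March 2059 has 31 days: 279 − 31 = 248 left.
April 2059 has 30 days: 248 − 30 = 218 left.
May 2059 has 31 days: 218 − 31 = 187 left.
June 2059 has 30 days: 187 − 30 = 157 left.
July 2059 has 31 days: 157 − 31 = 126 left.
August 2059 has 31 days: 126 − 31 = 95 left.
September 2059 has 30 days: 95 − 30 = 65 left.
October 2059 has 31 days: 65 − 31 = 34 left.
November 2059 has 30 days: 34 − 30 = 4 left.
4 days into December 2059 → December 4, 2059.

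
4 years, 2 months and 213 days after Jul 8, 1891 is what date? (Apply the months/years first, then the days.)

April 8, 1896

Adding 4 years, 2 months and 213 days from July 8, 1891: first the month/year part, then the days.
+4 years → 1895; month 7 + 2 = 9 → September 1895.
Day 8 is valid in September, giving September 8, 1895.
Now add 213 days from September 8, 1895.
September has 30 days, so 30 − 8 = 22 days remain after September 8, 1895; 213 − 22 = 191 left.
October 1895 has 31 days: 191 − 31 = 160 left.
November 1895 has 30 days: 160 − 30 = 130 left.
December 1895 has 31 days: 130 − 31 = 99 left.
January 1896 has 31 days: 99 − 31 = 68 left.
February 1896 has 29 days (1896 is a leap year): 68 − 29 = 39 left.
March 1896 has 31 days: 39 − 31 = 8 left.
8 days into April 1896 → April 8, 1896.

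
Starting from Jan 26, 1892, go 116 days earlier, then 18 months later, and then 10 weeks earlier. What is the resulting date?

Subtracting 116 days from January 26, 1892:
Going back 26 days from January 26, 1892 reaches the end of the previous month; 116 − 26 = 90 left.
December 1891 has 31 days: 90 − 31 = 59 left.
November 1891 has 30 days: 59 − 30 = 29 left.
October 1891 has 31 days; 31 − 29 = 2 → October 2, 1891.
Counting forward 18 months from October 2, 1891:
month 10 + 18 = 28, which is month 4 of year 1893 → April 1893.
Day 2 is valid in April, giving April 2, 1893.
Counting back 10 weeks (= 70 days) from April 2, 1893:
Going back 2 days from April 2, 1893 reaches the end of the previous month; 70 − 2 = 68 left.
March 1893 has 31 days: 68 − 31 = 37 left.
February 1893 has 28 days (1893 is not a leap year): 37 − 28 = 9 left.
January 1893 has 31 days; 31 − 9 = 22 → January 22, 1893.

January 22, 1893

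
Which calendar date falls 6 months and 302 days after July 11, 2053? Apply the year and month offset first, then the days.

Advancing 6 months and 302 days from July 11, 2053: first the month/year part, then the days.
month 7 + 6 = 13, which is month 1 of year 2054 → January 2054.
Day 11 is valid in January, giving January 11, 2054.
Now add 302 days from January 11, 2054.
January has 31 days, so 31 − 11 = 20 days remain after January 11, 2054; 302 − 20 = 282 left.
February 2054 has 28 days (2054 is not a leap year): 282 − 28 = 254 left.
March 2054 has 31 days: 254 − 31 = 223 left.
April 2054 has 30 days: 223 − 30 = 193 left.
May 2054 has 31 days: 193 − 31 = 162 left.
June 2054 has 30 days: 162 − 30 = 132 left.
July 2054 has 31 days: 132 − 31 = 101 left.
August 2054 has 31 days: 101 − 31 = 70 left.
September 2054 has 30 days: 70 − 30 = 40 left.
October 2054 has 31 days: 40 − 31 = 9 left.
9 days into November 2054 → November 9, 2054.

November 9, 2054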